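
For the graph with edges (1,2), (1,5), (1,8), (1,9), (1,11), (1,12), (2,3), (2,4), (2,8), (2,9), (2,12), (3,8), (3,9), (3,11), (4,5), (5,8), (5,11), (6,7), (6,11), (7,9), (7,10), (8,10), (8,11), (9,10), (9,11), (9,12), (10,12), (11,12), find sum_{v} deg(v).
56 (handshake: sum of degrees = 2|E| = 2 x 28 = 56)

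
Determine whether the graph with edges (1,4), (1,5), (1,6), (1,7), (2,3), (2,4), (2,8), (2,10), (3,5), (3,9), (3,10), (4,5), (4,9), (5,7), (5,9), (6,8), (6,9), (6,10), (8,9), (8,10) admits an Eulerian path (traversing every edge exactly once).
Yes (the graph is connected and exactly 2 vertices have odd degree: {5, 9}; any Eulerian path must start and end at those)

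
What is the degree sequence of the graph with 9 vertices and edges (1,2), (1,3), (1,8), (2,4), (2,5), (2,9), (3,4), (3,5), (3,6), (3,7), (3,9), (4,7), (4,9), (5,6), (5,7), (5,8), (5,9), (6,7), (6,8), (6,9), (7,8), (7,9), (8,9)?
[7, 6, 6, 6, 5, 5, 4, 4, 3] (degrees: deg(1)=3, deg(2)=4, deg(3)=6, deg(4)=4, deg(5)=6, deg(6)=5, deg(7)=6, deg(8)=5, deg(9)=7)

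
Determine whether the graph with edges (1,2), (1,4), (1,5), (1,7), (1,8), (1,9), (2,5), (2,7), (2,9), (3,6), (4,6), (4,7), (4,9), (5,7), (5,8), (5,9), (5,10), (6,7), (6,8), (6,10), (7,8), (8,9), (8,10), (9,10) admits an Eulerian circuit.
No (2 vertices have odd degree: {3, 6}; Eulerian circuit requires 0)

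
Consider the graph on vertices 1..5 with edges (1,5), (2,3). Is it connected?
No, it has 3 components: {1, 5}, {2, 3}, {4}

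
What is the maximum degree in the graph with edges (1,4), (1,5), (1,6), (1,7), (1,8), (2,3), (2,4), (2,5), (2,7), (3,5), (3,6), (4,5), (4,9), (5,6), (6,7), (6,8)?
5 (attained at vertices 1, 5, 6)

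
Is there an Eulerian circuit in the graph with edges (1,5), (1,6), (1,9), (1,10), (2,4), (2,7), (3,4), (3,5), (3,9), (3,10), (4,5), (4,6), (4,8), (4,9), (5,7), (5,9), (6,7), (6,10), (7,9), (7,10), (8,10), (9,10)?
No (2 vertices have odd degree: {5, 7}; Eulerian circuit requires 0)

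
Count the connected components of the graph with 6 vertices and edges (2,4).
5 (components: {1}, {2, 4}, {3}, {5}, {6})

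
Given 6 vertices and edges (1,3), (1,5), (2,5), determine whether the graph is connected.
No, it has 3 components: {1, 2, 3, 5}, {4}, {6}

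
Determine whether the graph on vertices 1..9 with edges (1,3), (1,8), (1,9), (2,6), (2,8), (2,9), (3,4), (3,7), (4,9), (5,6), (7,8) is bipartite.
Yes. Partition: {1, 2, 4, 5, 7}, {3, 6, 8, 9}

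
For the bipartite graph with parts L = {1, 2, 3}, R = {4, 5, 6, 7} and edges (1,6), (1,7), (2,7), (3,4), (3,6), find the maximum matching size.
3 (matching: (1,6), (2,7), (3,4); upper bound min(|L|,|R|) = min(3,4) = 3)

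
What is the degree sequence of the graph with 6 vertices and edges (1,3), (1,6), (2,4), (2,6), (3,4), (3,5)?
[3, 2, 2, 2, 2, 1] (degrees: deg(1)=2, deg(2)=2, deg(3)=3, deg(4)=2, deg(5)=1, deg(6)=2)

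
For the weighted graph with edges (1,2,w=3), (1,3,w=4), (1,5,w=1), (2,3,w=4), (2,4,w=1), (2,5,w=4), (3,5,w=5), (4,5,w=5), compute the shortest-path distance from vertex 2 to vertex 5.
4 (path: 2 -> 5; weights 4 = 4)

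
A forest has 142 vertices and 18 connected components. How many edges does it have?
124 (Each of the 18 component trees on V_i vertices has V_i - 1 edges; summing gives V - C = 142 - 18 = 124)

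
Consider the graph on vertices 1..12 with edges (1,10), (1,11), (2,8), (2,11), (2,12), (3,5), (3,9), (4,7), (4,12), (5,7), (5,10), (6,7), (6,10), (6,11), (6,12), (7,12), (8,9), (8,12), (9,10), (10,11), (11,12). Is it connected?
Yes (BFS from 1 visits [1, 10, 11, 5, 6, 9, 2, 12, 3, 7, 8, 4] — all 12 vertices reached)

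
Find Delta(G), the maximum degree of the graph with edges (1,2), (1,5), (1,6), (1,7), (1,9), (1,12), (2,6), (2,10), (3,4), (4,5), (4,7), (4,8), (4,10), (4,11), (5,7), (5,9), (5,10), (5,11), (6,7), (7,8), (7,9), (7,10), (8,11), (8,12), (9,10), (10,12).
7 (attained at vertex 7)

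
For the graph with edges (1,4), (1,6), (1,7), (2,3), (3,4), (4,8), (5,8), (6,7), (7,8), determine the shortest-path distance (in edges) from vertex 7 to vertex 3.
3 (path: 7 -> 8 -> 4 -> 3, 3 edges)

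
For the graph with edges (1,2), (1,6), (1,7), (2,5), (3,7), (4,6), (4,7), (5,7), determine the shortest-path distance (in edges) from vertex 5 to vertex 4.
2 (path: 5 -> 7 -> 4, 2 edges)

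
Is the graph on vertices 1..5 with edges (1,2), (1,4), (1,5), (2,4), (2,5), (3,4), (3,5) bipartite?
No (odd cycle of length 3: 4 -> 1 -> 2 -> 4)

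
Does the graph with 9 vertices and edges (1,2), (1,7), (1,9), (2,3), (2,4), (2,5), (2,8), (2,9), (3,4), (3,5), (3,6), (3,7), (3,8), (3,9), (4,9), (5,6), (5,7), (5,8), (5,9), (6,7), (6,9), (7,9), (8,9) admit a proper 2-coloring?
No (odd cycle of length 3: 7 -> 1 -> 9 -> 7)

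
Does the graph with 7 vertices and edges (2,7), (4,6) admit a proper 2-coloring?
Yes. Partition: {1, 2, 3, 4, 5}, {6, 7}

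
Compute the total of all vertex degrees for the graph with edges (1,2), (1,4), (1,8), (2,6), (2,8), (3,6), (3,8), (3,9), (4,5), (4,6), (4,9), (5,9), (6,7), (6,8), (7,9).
30 (handshake: sum of degrees = 2|E| = 2 x 15 = 30)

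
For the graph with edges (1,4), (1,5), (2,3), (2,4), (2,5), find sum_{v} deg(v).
10 (handshake: sum of degrees = 2|E| = 2 x 5 = 10)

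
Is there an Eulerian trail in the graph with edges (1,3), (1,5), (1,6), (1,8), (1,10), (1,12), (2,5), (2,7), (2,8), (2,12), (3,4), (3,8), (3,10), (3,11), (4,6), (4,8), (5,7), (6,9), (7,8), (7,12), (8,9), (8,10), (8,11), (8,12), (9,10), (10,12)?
No (8 vertices have odd degree: {3, 4, 5, 6, 8, 9, 10, 12}; Eulerian path requires 0 or 2)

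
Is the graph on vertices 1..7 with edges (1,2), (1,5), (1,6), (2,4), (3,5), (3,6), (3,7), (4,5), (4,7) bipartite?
Yes. Partition: {1, 3, 4}, {2, 5, 6, 7}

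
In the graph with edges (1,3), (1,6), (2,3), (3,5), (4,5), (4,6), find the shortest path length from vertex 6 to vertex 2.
3 (path: 6 -> 1 -> 3 -> 2, 3 edges)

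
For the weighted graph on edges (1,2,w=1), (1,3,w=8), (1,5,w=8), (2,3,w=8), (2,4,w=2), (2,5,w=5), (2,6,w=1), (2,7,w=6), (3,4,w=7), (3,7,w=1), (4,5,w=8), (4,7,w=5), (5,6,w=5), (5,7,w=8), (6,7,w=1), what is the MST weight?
11 (MST edges: (1,2,w=1), (2,4,w=2), (2,5,w=5), (2,6,w=1), (3,7,w=1), (6,7,w=1); sum of weights 1 + 2 + 5 + 1 + 1 + 1 = 11)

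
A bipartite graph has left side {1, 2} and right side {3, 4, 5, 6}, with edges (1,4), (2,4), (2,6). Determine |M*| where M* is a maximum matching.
2 (matching: (1,4), (2,6); upper bound min(|L|,|R|) = min(2,4) = 2)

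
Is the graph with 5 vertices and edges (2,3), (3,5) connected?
No, it has 3 components: {1}, {2, 3, 5}, {4}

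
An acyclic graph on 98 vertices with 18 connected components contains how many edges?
80 (Each of the 18 component trees on V_i vertices has V_i - 1 edges; summing gives V - C = 98 - 18 = 80)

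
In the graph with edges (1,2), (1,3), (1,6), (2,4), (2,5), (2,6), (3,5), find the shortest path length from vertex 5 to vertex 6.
2 (path: 5 -> 2 -> 6, 2 edges)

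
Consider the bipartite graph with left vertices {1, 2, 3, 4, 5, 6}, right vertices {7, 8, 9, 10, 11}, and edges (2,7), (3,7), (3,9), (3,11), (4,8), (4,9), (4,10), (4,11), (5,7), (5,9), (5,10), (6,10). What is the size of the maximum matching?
5 (matching: (2,7), (3,11), (4,8), (5,9), (6,10); upper bound min(|L|,|R|) = min(6,5) = 5)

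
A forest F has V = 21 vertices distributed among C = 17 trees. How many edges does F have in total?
4 (Each of the 17 component trees on V_i vertices has V_i - 1 edges; summing gives V - C = 21 - 17 = 4)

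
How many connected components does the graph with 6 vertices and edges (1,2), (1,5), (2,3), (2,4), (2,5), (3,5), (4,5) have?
2 (components: {1, 2, 3, 4, 5}, {6})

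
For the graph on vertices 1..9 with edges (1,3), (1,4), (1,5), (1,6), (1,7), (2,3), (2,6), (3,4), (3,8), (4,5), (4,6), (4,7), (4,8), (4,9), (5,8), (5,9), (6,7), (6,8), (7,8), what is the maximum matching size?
4 (matching: (1,4), (3,8), (5,9), (6,7); upper bound floor(n/2) = floor(9/2) = 4)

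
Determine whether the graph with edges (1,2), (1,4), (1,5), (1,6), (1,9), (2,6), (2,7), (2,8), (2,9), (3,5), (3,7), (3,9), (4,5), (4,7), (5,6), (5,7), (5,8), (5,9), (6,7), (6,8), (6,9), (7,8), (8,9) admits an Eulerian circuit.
No (6 vertices have odd degree: {1, 2, 3, 4, 5, 8}; Eulerian circuit requires 0)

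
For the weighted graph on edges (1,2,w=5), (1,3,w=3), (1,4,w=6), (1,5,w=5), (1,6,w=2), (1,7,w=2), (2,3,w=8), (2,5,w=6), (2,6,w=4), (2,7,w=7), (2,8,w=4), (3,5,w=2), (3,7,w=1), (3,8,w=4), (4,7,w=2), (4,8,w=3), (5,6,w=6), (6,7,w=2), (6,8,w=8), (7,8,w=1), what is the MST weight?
14 (MST edges: (1,6,w=2), (1,7,w=2), (2,6,w=4), (3,5,w=2), (3,7,w=1), (4,7,w=2), (7,8,w=1); sum of weights 2 + 2 + 4 + 2 + 1 + 2 + 1 = 14)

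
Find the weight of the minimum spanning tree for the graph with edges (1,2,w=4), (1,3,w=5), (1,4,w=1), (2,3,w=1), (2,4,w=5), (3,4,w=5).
6 (MST edges: (1,2,w=4), (1,4,w=1), (2,3,w=1); sum of weights 4 + 1 + 1 = 6)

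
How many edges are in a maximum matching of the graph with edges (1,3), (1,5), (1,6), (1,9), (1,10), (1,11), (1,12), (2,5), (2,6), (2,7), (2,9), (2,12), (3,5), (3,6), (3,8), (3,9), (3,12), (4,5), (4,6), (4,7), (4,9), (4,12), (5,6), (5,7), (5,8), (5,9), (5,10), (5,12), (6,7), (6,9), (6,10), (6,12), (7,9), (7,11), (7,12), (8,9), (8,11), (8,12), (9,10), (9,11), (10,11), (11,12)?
6 (matching: (1,10), (2,6), (3,9), (4,12), (5,7), (8,11); upper bound floor(n/2) = floor(12/2) = 6)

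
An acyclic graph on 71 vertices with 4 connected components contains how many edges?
67 (Each of the 4 component trees on V_i vertices has V_i - 1 edges; summing gives V - C = 71 - 4 = 67)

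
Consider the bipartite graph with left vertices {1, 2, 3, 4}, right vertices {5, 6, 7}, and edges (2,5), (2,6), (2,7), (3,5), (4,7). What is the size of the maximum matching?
3 (matching: (2,6), (3,5), (4,7); upper bound min(|L|,|R|) = min(4,3) = 3)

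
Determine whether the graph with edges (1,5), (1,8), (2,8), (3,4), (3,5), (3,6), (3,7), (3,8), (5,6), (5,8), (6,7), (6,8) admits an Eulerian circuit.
No (4 vertices have odd degree: {2, 3, 4, 8}; Eulerian circuit requires 0)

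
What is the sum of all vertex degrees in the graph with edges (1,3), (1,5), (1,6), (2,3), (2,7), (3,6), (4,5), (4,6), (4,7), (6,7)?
20 (handshake: sum of degrees = 2|E| = 2 x 10 = 20)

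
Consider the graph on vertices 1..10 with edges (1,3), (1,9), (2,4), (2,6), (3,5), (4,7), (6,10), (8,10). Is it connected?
No, it has 2 components: {1, 3, 5, 9}, {2, 4, 6, 7, 8, 10}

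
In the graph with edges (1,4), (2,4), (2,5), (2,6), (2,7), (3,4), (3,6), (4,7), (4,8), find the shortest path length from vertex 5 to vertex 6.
2 (path: 5 -> 2 -> 6, 2 edges)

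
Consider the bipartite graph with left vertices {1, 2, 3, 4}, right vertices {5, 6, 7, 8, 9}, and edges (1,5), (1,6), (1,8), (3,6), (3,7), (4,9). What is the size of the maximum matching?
3 (matching: (1,8), (3,7), (4,9); upper bound min(|L|,|R|) = min(4,5) = 4)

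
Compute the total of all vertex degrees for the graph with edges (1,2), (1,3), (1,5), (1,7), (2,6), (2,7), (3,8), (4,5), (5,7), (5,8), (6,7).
22 (handshake: sum of degrees = 2|E| = 2 x 11 = 22)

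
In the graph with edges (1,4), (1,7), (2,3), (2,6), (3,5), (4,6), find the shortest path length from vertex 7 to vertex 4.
2 (path: 7 -> 1 -> 4, 2 edges)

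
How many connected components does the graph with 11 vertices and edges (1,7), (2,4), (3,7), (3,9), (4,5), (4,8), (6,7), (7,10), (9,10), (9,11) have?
2 (components: {1, 3, 6, 7, 9, 10, 11}, {2, 4, 5, 8})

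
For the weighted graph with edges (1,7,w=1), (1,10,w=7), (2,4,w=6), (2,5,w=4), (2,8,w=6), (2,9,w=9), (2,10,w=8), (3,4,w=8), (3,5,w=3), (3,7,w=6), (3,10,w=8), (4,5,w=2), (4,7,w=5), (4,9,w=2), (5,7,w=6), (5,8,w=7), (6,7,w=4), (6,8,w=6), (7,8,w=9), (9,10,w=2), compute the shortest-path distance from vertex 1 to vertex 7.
1 (path: 1 -> 7; weights 1 = 1)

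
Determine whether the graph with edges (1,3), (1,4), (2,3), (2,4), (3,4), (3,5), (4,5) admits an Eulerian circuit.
Yes (the graph is connected and all 5 vertices have even degree)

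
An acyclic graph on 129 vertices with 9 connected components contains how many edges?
120 (Each of the 9 component trees on V_i vertices has V_i - 1 edges; summing gives V - C = 129 - 9 = 120)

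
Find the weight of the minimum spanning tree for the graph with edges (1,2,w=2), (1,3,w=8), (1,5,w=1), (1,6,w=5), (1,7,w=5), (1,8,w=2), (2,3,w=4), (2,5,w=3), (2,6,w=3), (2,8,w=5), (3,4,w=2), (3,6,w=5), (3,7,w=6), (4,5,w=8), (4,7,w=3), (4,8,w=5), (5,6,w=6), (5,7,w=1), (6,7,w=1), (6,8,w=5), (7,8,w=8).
12 (MST edges: (1,2,w=2), (1,5,w=1), (1,8,w=2), (3,4,w=2), (4,7,w=3), (5,7,w=1), (6,7,w=1); sum of weights 2 + 1 + 2 + 2 + 3 + 1 + 1 = 12)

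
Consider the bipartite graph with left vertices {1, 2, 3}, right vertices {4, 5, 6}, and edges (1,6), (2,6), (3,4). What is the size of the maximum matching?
2 (matching: (1,6), (3,4); upper bound min(|L|,|R|) = min(3,3) = 3)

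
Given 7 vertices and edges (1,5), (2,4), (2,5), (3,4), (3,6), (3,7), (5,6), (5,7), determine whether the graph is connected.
Yes (BFS from 1 visits [1, 5, 2, 6, 7, 4, 3] — all 7 vertices reached)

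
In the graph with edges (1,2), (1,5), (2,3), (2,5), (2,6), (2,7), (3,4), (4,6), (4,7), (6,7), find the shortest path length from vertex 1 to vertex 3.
2 (path: 1 -> 2 -> 3, 2 edges)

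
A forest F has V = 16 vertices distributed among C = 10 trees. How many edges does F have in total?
6 (Each of the 10 component trees on V_i vertices has V_i - 1 edges; summing gives V - C = 16 - 10 = 6)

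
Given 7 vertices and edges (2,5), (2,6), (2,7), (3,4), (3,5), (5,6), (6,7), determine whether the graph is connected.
No, it has 2 components: {1}, {2, 3, 4, 5, 6, 7}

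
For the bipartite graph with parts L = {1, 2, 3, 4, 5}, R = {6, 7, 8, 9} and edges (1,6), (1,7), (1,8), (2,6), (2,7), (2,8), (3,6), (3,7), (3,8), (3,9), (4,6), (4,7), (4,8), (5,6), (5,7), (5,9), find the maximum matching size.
4 (matching: (1,8), (2,7), (3,9), (4,6); upper bound min(|L|,|R|) = min(5,4) = 4)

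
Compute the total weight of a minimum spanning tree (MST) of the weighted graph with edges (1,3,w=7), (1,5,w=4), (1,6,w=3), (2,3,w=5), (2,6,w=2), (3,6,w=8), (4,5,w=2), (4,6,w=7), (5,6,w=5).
16 (MST edges: (1,5,w=4), (1,6,w=3), (2,3,w=5), (2,6,w=2), (4,5,w=2); sum of weights 4 + 3 + 5 + 2 + 2 = 16)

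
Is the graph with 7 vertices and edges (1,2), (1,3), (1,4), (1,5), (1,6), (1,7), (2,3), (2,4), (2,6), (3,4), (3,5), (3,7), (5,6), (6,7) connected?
Yes (BFS from 1 visits [1, 2, 3, 4, 5, 6, 7] — all 7 vertices reached)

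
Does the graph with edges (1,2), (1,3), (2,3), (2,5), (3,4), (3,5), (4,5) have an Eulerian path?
Yes (the graph is connected and exactly 2 vertices have odd degree: {2, 5}; any Eulerian path must start and end at those)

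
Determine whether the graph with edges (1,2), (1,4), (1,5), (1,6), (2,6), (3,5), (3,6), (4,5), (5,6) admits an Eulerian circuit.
Yes (the graph is connected and all 6 vertices have even degree)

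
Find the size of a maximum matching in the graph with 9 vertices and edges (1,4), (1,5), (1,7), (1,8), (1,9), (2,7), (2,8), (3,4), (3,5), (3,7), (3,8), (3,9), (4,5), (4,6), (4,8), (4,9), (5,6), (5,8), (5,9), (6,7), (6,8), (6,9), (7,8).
4 (matching: (1,8), (2,7), (3,9), (4,6); upper bound floor(n/2) = floor(9/2) = 4)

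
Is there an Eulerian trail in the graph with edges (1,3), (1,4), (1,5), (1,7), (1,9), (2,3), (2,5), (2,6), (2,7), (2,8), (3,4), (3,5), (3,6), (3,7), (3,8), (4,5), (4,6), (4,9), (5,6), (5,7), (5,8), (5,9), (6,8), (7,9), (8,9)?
No (8 vertices have odd degree: {1, 2, 3, 4, 6, 7, 8, 9}; Eulerian path requires 0 or 2)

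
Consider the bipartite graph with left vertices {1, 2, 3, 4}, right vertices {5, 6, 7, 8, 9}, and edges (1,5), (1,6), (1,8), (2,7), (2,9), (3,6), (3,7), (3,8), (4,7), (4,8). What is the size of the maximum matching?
4 (matching: (1,8), (2,9), (3,6), (4,7); upper bound min(|L|,|R|) = min(4,5) = 4)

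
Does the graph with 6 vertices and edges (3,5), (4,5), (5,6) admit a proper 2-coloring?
Yes. Partition: {1, 2, 3, 4, 6}, {5}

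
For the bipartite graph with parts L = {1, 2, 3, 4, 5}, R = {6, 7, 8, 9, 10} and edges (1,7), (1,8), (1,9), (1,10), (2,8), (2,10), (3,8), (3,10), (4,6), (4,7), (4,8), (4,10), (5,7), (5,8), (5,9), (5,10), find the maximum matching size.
5 (matching: (1,7), (2,8), (3,10), (4,6), (5,9); upper bound min(|L|,|R|) = min(5,5) = 5)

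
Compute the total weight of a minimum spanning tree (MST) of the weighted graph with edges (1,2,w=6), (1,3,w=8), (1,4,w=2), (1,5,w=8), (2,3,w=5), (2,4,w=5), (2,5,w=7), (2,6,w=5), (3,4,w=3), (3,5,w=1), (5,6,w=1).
12 (MST edges: (1,4,w=2), (2,3,w=5), (3,4,w=3), (3,5,w=1), (5,6,w=1); sum of weights 2 + 5 + 3 + 1 + 1 = 12)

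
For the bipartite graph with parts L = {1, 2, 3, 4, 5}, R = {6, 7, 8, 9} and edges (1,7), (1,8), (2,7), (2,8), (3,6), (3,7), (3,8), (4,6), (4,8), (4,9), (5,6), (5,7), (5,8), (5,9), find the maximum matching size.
4 (matching: (1,8), (2,7), (3,6), (4,9); upper bound min(|L|,|R|) = min(5,4) = 4)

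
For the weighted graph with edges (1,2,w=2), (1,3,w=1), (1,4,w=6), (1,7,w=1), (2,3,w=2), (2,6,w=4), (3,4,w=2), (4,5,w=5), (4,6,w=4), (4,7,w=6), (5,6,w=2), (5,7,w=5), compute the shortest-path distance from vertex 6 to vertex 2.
4 (path: 6 -> 2; weights 4 = 4)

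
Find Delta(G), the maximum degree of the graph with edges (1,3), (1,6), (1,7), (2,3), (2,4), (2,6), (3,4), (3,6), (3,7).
5 (attained at vertex 3)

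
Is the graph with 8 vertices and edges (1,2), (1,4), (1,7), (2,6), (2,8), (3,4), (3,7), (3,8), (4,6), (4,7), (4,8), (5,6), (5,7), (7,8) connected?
Yes (BFS from 1 visits [1, 2, 4, 7, 6, 8, 3, 5] — all 8 vertices reached)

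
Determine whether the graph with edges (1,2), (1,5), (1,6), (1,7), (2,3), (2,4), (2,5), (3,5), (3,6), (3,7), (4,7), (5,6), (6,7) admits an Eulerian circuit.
Yes (the graph is connected and all 7 vertices have even degree)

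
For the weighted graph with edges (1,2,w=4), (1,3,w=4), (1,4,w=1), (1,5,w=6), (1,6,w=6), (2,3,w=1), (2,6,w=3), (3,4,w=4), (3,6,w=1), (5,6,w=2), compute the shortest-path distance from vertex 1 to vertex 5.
6 (path: 1 -> 5; weights 6 = 6)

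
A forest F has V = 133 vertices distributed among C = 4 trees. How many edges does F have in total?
129 (Each of the 4 component trees on V_i vertices has V_i - 1 edges; summing gives V - C = 133 - 4 = 129)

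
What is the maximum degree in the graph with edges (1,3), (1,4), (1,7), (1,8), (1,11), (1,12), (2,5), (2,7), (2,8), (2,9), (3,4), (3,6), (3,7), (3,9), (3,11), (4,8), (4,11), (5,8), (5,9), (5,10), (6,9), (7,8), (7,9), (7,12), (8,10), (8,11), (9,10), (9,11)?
7 (attained at vertices 8, 9)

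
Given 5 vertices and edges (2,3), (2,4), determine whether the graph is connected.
No, it has 3 components: {1}, {2, 3, 4}, {5}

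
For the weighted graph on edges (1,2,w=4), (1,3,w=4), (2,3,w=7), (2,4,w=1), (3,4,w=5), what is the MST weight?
9 (MST edges: (1,2,w=4), (1,3,w=4), (2,4,w=1); sum of weights 4 + 4 + 1 = 9)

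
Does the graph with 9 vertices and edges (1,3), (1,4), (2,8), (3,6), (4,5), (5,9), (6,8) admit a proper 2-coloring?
Yes. Partition: {1, 2, 5, 6, 7}, {3, 4, 8, 9}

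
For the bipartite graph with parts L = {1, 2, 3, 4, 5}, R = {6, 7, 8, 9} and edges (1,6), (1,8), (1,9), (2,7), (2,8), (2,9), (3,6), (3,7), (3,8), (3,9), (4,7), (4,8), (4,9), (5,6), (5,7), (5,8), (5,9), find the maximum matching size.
4 (matching: (1,9), (2,8), (3,7), (5,6); upper bound min(|L|,|R|) = min(5,4) = 4)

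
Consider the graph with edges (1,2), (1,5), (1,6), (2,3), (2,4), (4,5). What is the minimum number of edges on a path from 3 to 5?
3 (path: 3 -> 2 -> 4 -> 5, 3 edges)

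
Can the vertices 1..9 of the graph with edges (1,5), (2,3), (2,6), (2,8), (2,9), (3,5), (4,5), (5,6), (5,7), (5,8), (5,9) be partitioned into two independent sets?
Yes. Partition: {1, 3, 4, 6, 7, 8, 9}, {2, 5}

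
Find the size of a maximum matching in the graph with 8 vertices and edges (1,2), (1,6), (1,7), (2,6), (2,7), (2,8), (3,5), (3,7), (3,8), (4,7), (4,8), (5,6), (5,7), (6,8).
4 (matching: (1,2), (3,8), (4,7), (5,6); upper bound floor(n/2) = floor(8/2) = 4)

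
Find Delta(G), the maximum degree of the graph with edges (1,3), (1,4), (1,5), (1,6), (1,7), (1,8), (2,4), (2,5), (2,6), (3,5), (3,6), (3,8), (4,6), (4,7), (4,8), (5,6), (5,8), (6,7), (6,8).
7 (attained at vertex 6)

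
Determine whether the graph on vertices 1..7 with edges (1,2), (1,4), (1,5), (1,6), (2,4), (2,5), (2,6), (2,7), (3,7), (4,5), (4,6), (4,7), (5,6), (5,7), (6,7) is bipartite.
No (odd cycle of length 3: 2 -> 1 -> 5 -> 2)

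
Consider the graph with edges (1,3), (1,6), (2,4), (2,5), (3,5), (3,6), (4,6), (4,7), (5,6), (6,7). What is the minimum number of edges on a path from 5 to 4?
2 (path: 5 -> 2 -> 4, 2 edges)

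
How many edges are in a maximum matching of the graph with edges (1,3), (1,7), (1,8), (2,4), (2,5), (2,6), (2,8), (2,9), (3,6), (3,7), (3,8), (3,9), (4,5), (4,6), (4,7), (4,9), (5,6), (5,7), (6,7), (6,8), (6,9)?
4 (matching: (1,8), (2,5), (3,7), (6,9); upper bound floor(n/2) = floor(9/2) = 4)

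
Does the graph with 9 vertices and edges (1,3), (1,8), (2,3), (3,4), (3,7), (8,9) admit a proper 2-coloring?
Yes. Partition: {1, 2, 4, 5, 6, 7, 9}, {3, 8}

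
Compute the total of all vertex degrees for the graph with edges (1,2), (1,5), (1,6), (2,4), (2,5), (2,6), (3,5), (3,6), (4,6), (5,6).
20 (handshake: sum of degrees = 2|E| = 2 x 10 = 20)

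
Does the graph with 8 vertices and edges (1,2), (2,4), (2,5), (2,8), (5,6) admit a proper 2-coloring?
Yes. Partition: {1, 3, 4, 5, 7, 8}, {2, 6}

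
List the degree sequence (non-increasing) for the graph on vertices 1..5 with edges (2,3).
[1, 1, 0, 0, 0] (degrees: deg(1)=0, deg(2)=1, deg(3)=1, deg(4)=0, deg(5)=0)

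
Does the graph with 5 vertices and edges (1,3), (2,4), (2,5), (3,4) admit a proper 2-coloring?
Yes. Partition: {1, 4, 5}, {2, 3}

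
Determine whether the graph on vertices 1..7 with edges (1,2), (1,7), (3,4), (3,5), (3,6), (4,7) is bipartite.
Yes. Partition: {1, 4, 5, 6}, {2, 3, 7}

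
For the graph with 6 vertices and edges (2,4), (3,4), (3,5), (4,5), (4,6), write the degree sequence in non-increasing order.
[4, 2, 2, 1, 1, 0] (degrees: deg(1)=0, deg(2)=1, deg(3)=2, deg(4)=4, deg(5)=2, deg(6)=1)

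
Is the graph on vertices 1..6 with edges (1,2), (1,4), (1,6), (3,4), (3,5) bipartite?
Yes. Partition: {1, 3}, {2, 4, 5, 6}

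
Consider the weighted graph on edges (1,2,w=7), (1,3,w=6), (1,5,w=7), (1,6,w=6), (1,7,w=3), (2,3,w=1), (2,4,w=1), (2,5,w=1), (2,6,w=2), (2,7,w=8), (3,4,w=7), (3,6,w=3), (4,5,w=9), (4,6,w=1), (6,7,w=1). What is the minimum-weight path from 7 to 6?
1 (path: 7 -> 6; weights 1 = 1)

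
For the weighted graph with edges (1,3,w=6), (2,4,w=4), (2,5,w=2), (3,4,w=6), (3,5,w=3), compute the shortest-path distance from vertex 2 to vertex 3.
5 (path: 2 -> 5 -> 3; weights 2 + 3 = 5)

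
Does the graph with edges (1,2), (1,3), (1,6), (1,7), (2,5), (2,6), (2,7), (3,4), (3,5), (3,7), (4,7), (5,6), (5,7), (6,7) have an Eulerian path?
Yes — and in fact it has an Eulerian circuit (the graph is connected and all 7 vertices have even degree)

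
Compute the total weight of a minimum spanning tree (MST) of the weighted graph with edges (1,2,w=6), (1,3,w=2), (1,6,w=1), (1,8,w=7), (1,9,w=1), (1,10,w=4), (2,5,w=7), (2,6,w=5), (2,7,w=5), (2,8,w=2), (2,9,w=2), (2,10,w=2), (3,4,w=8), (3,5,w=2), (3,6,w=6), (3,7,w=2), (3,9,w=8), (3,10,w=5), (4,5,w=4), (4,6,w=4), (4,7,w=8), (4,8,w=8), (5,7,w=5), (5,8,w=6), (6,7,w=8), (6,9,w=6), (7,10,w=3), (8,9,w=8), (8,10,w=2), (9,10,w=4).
18 (MST edges: (1,3,w=2), (1,6,w=1), (1,9,w=1), (2,8,w=2), (2,9,w=2), (2,10,w=2), (3,5,w=2), (3,7,w=2), (4,5,w=4); sum of weights 2 + 1 + 1 + 2 + 2 + 2 + 2 + 2 + 4 = 18)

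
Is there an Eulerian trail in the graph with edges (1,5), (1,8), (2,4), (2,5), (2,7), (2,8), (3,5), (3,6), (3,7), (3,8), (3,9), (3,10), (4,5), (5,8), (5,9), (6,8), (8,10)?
Yes — and in fact it has an Eulerian circuit (the graph is connected and all 10 vertices have even degree)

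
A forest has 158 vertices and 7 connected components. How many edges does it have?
151 (Each of the 7 component trees on V_i vertices has V_i - 1 edges; summing gives V - C = 158 - 7 = 151)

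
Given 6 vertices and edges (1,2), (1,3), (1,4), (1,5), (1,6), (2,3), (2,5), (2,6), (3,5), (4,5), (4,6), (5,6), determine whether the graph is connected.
Yes (BFS from 1 visits [1, 2, 3, 4, 5, 6] — all 6 vertices reached)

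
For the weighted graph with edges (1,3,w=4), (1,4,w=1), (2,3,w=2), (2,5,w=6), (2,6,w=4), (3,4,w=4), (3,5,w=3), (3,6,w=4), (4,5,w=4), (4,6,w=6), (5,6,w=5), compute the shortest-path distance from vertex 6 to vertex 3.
4 (path: 6 -> 3; weights 4 = 4)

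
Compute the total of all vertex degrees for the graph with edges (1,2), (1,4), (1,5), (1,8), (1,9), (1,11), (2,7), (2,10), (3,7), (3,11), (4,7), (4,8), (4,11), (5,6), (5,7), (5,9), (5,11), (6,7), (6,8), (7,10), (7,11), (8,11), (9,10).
46 (handshake: sum of degrees = 2|E| = 2 x 23 = 46)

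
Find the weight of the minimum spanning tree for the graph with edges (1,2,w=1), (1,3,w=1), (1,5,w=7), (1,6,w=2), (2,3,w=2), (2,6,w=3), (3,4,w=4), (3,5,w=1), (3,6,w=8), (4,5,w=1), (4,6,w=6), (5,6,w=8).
6 (MST edges: (1,2,w=1), (1,3,w=1), (1,6,w=2), (3,5,w=1), (4,5,w=1); sum of weights 1 + 1 + 2 + 1 + 1 = 6)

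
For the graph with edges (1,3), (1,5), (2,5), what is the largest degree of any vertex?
2 (attained at vertices 1, 5)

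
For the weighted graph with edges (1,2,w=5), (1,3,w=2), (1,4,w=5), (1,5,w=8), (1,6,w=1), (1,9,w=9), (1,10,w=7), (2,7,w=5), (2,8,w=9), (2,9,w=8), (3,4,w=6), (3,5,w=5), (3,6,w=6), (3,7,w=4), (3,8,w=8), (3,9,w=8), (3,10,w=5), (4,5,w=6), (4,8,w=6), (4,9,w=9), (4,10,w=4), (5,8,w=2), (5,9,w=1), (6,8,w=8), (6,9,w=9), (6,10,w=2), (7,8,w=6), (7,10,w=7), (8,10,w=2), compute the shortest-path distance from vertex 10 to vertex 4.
4 (path: 10 -> 4; weights 4 = 4)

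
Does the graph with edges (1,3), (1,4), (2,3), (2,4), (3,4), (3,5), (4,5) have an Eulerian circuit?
Yes (the graph is connected and all 5 vertices have even degree)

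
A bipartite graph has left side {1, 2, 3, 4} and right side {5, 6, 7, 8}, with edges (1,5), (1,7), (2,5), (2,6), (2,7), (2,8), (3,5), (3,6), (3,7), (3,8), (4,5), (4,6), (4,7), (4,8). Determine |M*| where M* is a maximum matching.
4 (matching: (1,7), (2,8), (3,6), (4,5); upper bound min(|L|,|R|) = min(4,4) = 4)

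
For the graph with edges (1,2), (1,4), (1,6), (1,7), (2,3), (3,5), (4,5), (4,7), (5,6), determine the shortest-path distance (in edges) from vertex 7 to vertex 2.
2 (path: 7 -> 1 -> 2, 2 edges)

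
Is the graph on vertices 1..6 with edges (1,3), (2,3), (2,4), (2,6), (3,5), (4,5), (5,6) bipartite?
Yes. Partition: {1, 2, 5}, {3, 4, 6}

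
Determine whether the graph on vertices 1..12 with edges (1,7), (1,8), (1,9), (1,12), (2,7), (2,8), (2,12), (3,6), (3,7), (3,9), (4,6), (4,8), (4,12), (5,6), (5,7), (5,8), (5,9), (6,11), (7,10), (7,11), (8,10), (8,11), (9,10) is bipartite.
Yes. Partition: {1, 2, 3, 4, 5, 10, 11}, {6, 7, 8, 9, 12}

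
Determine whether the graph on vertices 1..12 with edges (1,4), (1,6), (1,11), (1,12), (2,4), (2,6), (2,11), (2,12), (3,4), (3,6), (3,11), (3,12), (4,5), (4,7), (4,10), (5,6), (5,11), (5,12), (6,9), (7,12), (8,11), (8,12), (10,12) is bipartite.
Yes. Partition: {1, 2, 3, 5, 7, 8, 9, 10}, {4, 6, 11, 12}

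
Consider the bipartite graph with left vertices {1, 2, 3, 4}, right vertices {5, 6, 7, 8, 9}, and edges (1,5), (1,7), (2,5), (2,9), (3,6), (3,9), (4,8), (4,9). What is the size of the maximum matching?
4 (matching: (1,7), (2,9), (3,6), (4,8); upper bound min(|L|,|R|) = min(4,5) = 4)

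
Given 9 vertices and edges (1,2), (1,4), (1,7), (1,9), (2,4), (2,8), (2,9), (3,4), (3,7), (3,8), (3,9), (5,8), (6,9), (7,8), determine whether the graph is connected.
Yes (BFS from 1 visits [1, 2, 4, 7, 9, 8, 3, 6, 5] — all 9 vertices reached)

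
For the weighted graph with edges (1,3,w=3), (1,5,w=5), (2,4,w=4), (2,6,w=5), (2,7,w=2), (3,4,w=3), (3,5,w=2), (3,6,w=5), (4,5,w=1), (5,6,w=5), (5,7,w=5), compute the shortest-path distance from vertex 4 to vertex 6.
6 (path: 4 -> 5 -> 6; weights 1 + 5 = 6)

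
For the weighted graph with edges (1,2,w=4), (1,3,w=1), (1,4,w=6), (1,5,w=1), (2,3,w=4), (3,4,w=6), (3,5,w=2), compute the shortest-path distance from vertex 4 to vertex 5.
7 (path: 4 -> 1 -> 5; weights 6 + 1 = 7)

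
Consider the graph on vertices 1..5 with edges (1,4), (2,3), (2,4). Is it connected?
No, it has 2 components: {1, 2, 3, 4}, {5}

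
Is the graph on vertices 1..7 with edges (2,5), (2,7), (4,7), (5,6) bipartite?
Yes. Partition: {1, 2, 3, 4, 6}, {5, 7}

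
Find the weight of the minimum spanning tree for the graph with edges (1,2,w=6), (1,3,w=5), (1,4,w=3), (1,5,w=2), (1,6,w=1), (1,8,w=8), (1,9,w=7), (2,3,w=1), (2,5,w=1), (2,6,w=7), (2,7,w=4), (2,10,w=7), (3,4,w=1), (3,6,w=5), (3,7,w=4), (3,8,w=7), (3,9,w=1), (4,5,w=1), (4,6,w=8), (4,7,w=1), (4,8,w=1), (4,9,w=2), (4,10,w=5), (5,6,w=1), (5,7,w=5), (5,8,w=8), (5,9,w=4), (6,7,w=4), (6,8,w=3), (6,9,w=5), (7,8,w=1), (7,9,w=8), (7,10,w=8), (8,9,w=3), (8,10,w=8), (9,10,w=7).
13 (MST edges: (1,6,w=1), (2,3,w=1), (2,5,w=1), (3,4,w=1), (3,9,w=1), (4,7,w=1), (4,8,w=1), (4,10,w=5), (5,6,w=1); sum of weights 1 + 1 + 1 + 1 + 1 + 1 + 1 + 5 + 1 = 13)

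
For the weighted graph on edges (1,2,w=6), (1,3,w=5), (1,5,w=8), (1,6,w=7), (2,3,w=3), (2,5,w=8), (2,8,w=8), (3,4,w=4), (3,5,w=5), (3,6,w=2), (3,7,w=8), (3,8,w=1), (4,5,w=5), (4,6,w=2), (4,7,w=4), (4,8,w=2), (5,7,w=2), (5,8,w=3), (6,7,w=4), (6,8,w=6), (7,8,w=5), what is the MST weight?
18 (MST edges: (1,3,w=5), (2,3,w=3), (3,6,w=2), (3,8,w=1), (4,8,w=2), (5,7,w=2), (5,8,w=3); sum of weights 5 + 3 + 2 + 1 + 2 + 2 + 3 = 18)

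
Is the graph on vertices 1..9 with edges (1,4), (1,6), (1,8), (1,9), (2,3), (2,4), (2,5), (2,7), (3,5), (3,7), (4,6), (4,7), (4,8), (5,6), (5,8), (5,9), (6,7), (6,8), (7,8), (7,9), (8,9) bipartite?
No (odd cycle of length 3: 8 -> 1 -> 4 -> 8)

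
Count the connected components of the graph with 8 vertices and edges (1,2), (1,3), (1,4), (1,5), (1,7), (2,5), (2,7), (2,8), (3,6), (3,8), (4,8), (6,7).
1 (components: {1, 2, 3, 4, 5, 6, 7, 8})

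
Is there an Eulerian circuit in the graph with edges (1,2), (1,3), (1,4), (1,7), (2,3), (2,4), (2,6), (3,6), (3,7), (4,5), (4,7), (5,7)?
Yes (the graph is connected and all 7 vertices have even degree)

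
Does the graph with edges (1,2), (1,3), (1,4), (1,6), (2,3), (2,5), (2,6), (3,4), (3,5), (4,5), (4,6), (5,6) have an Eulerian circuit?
Yes (the graph is connected and all 6 vertices have even degree)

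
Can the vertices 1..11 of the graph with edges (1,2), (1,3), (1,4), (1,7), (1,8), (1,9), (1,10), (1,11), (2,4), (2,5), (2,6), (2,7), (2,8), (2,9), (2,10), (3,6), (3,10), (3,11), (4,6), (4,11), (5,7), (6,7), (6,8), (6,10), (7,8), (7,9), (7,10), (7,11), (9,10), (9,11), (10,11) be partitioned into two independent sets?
No (odd cycle of length 3: 3 -> 1 -> 10 -> 3)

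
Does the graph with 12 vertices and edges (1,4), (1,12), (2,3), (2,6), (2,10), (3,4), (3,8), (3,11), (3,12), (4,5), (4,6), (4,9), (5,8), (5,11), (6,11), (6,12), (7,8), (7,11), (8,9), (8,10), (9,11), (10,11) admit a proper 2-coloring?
Yes. Partition: {1, 3, 5, 6, 7, 9, 10}, {2, 4, 8, 11, 12}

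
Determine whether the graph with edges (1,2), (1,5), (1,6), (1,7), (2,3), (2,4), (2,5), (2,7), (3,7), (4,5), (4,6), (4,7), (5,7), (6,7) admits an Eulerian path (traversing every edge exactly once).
Yes (the graph is connected and exactly 2 vertices have odd degree: {2, 6}; any Eulerian path must start and end at those)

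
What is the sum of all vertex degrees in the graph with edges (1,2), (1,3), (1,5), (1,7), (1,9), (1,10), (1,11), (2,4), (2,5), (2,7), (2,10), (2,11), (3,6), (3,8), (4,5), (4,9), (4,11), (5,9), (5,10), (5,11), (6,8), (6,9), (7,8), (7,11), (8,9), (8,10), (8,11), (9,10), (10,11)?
58 (handshake: sum of degrees = 2|E| = 2 x 29 = 58)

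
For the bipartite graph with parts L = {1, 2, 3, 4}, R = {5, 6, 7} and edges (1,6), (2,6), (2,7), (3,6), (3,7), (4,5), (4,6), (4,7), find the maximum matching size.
3 (matching: (1,6), (2,7), (4,5); upper bound min(|L|,|R|) = min(4,3) = 3)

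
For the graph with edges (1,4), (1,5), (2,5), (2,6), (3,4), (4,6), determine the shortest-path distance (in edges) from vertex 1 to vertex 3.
2 (path: 1 -> 4 -> 3, 2 edges)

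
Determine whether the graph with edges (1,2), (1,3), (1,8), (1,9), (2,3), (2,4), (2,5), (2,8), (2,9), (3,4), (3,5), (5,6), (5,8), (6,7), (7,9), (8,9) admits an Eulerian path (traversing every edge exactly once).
Yes — and in fact it has an Eulerian circuit (the graph is connected and all 9 vertices have even degree)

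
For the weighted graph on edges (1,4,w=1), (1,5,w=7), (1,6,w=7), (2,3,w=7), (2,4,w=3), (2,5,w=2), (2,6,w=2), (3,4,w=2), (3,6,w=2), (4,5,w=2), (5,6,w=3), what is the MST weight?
9 (MST edges: (1,4,w=1), (2,5,w=2), (2,6,w=2), (3,4,w=2), (3,6,w=2); sum of weights 1 + 2 + 2 + 2 + 2 = 9)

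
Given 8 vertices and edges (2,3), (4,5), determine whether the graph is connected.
No, it has 6 components: {1}, {2, 3}, {4, 5}, {6}, {7}, {8}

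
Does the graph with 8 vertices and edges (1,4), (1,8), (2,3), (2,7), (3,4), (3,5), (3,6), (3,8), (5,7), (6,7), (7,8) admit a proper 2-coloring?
Yes. Partition: {1, 3, 7}, {2, 4, 5, 6, 8}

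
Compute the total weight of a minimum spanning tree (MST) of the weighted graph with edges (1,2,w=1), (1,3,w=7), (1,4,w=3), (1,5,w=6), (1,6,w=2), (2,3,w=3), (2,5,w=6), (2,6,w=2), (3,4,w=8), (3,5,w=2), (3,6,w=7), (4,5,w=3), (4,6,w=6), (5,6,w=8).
11 (MST edges: (1,2,w=1), (1,4,w=3), (1,6,w=2), (2,3,w=3), (3,5,w=2); sum of weights 1 + 3 + 2 + 3 + 2 = 11)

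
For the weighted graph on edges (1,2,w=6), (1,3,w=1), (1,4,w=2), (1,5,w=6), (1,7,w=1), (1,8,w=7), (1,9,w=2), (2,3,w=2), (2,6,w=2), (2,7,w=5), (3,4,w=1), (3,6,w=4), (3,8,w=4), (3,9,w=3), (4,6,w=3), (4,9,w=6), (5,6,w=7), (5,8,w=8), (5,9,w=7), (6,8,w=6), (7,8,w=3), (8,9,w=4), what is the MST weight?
18 (MST edges: (1,3,w=1), (1,5,w=6), (1,7,w=1), (1,9,w=2), (2,3,w=2), (2,6,w=2), (3,4,w=1), (7,8,w=3); sum of weights 1 + 6 + 1 + 2 + 2 + 2 + 1 + 3 = 18)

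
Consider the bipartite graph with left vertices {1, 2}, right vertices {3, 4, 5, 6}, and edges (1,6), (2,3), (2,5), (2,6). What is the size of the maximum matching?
2 (matching: (1,6), (2,5); upper bound min(|L|,|R|) = min(2,4) = 2)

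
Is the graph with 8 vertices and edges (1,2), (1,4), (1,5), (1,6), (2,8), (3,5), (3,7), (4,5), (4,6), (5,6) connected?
Yes (BFS from 1 visits [1, 2, 4, 5, 6, 8, 3, 7] — all 8 vertices reached)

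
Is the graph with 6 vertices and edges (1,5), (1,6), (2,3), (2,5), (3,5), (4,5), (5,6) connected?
Yes (BFS from 1 visits [1, 5, 6, 2, 3, 4] — all 6 vertices reached)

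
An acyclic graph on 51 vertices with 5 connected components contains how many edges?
46 (Each of the 5 component trees on V_i vertices has V_i - 1 edges; summing gives V - C = 51 - 5 = 46)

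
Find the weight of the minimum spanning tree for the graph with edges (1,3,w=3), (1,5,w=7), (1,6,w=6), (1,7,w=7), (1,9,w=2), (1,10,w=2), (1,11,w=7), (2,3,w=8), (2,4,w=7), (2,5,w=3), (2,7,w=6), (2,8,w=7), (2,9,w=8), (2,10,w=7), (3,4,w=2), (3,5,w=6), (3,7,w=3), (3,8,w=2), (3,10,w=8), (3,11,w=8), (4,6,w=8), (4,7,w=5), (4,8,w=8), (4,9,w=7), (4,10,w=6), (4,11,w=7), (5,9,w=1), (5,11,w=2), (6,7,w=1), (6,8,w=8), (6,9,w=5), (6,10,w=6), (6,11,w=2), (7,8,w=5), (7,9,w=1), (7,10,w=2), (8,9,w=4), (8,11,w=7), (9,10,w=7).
19 (MST edges: (1,3,w=3), (1,9,w=2), (1,10,w=2), (2,5,w=3), (3,4,w=2), (3,8,w=2), (5,9,w=1), (5,11,w=2), (6,7,w=1), (7,9,w=1); sum of weights 3 + 2 + 2 + 3 + 2 + 2 + 1 + 2 + 1 + 1 = 19)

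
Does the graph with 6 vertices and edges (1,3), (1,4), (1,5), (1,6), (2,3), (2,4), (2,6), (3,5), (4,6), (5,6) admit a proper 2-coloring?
No (odd cycle of length 3: 5 -> 1 -> 6 -> 5)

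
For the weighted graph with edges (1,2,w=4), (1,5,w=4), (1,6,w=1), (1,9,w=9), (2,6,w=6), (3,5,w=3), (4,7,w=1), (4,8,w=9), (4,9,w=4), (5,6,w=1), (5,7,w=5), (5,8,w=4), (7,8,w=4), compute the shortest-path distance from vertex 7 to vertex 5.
5 (path: 7 -> 5; weights 5 = 5)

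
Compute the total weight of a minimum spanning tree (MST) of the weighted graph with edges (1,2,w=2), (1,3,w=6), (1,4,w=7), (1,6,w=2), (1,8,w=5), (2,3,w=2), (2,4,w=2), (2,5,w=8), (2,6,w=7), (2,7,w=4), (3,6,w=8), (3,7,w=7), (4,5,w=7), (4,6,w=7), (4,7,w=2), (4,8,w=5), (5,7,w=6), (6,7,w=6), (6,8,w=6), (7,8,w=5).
21 (MST edges: (1,2,w=2), (1,6,w=2), (1,8,w=5), (2,3,w=2), (2,4,w=2), (4,7,w=2), (5,7,w=6); sum of weights 2 + 2 + 5 + 2 + 2 + 2 + 6 = 21)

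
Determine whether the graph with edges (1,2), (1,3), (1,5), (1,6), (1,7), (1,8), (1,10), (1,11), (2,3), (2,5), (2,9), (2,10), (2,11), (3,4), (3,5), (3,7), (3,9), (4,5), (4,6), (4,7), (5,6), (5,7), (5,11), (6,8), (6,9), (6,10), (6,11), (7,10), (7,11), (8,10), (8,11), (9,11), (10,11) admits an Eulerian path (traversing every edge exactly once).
Yes (the graph is connected and exactly 2 vertices have odd degree: {5, 6}; any Eulerian path must start and end at those)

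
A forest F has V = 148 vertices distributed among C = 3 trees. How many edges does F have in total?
145 (Each of the 3 component trees on V_i vertices has V_i - 1 edges; summing gives V - C = 148 - 3 = 145)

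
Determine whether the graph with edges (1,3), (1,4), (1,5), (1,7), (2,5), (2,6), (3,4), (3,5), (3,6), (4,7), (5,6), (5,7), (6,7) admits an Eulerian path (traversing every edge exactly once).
Yes (the graph is connected and exactly 2 vertices have odd degree: {4, 5}; any Eulerian path must start and end at those)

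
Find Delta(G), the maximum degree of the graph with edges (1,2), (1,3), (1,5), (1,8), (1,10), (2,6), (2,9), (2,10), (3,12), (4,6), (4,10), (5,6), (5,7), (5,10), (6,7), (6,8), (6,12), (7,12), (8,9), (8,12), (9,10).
6 (attained at vertex 6)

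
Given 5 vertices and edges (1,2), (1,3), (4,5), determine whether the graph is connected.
No, it has 2 components: {1, 2, 3}, {4, 5}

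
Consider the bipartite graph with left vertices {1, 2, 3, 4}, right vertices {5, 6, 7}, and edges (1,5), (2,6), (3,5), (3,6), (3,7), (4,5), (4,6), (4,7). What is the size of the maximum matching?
3 (matching: (1,5), (2,6), (3,7); upper bound min(|L|,|R|) = min(4,3) = 3)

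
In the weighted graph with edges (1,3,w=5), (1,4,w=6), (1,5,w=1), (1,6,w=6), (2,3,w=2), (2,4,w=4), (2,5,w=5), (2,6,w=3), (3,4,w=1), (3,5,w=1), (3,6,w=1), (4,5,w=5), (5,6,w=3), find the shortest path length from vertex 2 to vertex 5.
3 (path: 2 -> 3 -> 5; weights 2 + 1 = 3)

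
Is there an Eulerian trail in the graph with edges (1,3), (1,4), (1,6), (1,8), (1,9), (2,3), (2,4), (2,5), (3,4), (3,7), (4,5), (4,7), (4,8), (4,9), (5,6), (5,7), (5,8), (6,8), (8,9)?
No (8 vertices have odd degree: {1, 2, 4, 5, 6, 7, 8, 9}; Eulerian path requires 0 or 2)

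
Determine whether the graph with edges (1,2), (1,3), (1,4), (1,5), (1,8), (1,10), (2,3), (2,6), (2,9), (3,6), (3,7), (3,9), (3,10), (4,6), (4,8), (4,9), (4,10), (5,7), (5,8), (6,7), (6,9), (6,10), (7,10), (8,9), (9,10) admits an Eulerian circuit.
No (2 vertices have odd degree: {4, 5}; Eulerian circuit requires 0)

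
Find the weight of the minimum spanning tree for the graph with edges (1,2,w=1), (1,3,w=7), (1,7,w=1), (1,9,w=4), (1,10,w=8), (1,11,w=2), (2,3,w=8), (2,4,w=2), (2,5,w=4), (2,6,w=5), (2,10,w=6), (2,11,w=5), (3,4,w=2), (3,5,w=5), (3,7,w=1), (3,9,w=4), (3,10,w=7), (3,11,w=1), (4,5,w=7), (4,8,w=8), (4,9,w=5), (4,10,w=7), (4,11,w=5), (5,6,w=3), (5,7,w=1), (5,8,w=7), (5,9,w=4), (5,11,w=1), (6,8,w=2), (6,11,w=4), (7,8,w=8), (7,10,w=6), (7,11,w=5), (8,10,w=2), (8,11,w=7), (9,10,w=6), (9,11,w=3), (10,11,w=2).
16 (MST edges: (1,2,w=1), (1,7,w=1), (2,4,w=2), (3,7,w=1), (3,11,w=1), (5,11,w=1), (6,8,w=2), (8,10,w=2), (9,11,w=3), (10,11,w=2); sum of weights 1 + 1 + 2 + 1 + 1 + 1 + 2 + 2 + 3 + 2 = 16)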